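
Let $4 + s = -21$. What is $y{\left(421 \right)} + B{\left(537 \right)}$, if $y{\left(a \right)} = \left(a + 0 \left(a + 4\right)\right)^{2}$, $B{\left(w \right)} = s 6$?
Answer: $177091$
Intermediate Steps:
$s = -25$ ($s = -4 - 21 = -25$)
$B{\left(w \right)} = -150$ ($B{\left(w \right)} = \left(-25\right) 6 = -150$)
$y{\left(a \right)} = a^{2}$ ($y{\left(a \right)} = \left(a + 0 \left(4 + a\right)\right)^{2} = \left(a + 0\right)^{2} = a^{2}$)
$y{\left(421 \right)} + B{\left(537 \right)} = 421^{2} - 150 = 177241 - 150 = 177091$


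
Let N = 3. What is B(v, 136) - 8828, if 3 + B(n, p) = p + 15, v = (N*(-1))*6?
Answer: -8680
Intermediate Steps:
v = -18 (v = (3*(-1))*6 = -3*6 = -18)
B(n, p) = 12 + p (B(n, p) = -3 + (p + 15) = -3 + (15 + p) = 12 + p)
B(v, 136) - 8828 = (12 + 136) - 8828 = 148 - 8828 = -8680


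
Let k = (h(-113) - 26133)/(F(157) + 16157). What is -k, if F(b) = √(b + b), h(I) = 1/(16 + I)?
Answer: 40956411614/25321688495 - 2534902*√314/25321688495 ≈ 1.6157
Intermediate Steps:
F(b) = √2*√b (F(b) = √(2*b) = √2*√b)
k = -2534902/(97*(16157 + √314)) (k = (1/(16 - 113) - 26133)/(√2*√157 + 16157) = (1/(-97) - 26133)/(√314 + 16157) = (-1/97 - 26133)/(16157 + √314) = -2534902/(97*(16157 + √314)) ≈ -1.6157)
-k = -(-40956411614/25321688495 + 2534902*√314/25321688495) = 40956411614/25321688495 - 2534902*√314/25321688495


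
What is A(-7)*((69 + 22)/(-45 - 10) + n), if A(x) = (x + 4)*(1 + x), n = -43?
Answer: -44208/55 ≈ -803.78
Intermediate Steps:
A(x) = (1 + x)*(4 + x) (A(x) = (4 + x)*(1 + x) = (1 + x)*(4 + x))
A(-7)*((69 + 22)/(-45 - 10) + n) = (4 + (-7)² + 5*(-7))*((69 + 22)/(-45 - 10) - 43) = (4 + 49 - 35)*(91/(-55) - 43) = 18*(91*(-1/55) - 43) = 18*(-91/55 - 43) = 18*(-2456/55) = -44208/55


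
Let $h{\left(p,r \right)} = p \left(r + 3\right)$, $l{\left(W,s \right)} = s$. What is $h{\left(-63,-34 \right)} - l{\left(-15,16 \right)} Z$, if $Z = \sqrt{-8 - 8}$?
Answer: $1953 - 64 i \approx 1953.0 - 64.0 i$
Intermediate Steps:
$h{\left(p,r \right)} = p \left(3 + r\right)$
$Z = 4 i$ ($Z = \sqrt{-16} = 4 i \approx 4.0 i$)
$h{\left(-63,-34 \right)} - l{\left(-15,16 \right)} Z = - 63 \left(3 - 34\right) - 16 \cdot 4 i = \left(-63\right) \left(-31\right) - 64 i = 1953 - 64 i$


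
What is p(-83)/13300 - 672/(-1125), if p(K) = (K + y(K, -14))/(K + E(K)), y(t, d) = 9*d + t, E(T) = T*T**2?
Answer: 3407430427/5704403250 ≈ 0.59733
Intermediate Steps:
E(T) = T**3
y(t, d) = t + 9*d
p(K) = (-126 + 2*K)/(K + K**3) (p(K) = (K + (K + 9*(-14)))/(K + K**3) = (K + (K - 126))/(K + K**3) = (K + (-126 + K))/(K + K**3) = (-126 + 2*K)/(K + K**3))
p(-83)/13300 - 672/(-1125) = ((-126 + 2*(-83))/(-83 + (-83)**3))/13300 - 672/(-1125) = ((-126 - 166)/(-83 - 571787))*(1/13300) - 672*(-1/1125) = (-292/(-571870))*(1/13300) + 224/375 = -1/571870*(-292)*(1/13300) + 224/375 = (146/285935)*(1/13300) + 224/375 = 73/1901467750 + 224/375 = 3407430427/5704403250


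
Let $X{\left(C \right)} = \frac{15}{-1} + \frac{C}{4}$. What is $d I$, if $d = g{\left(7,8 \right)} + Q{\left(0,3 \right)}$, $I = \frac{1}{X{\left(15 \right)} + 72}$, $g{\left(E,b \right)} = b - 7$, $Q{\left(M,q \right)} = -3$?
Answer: $- \frac{8}{243} \approx -0.032922$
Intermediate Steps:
$g{\left(E,b \right)} = -7 + b$
$X{\left(C \right)} = -15 + \frac{C}{4}$ ($X{\left(C \right)} = 15 \left(-1\right) + C \frac{1}{4} = -15 + \frac{C}{4}$)
$I = \frac{4}{243}$ ($I = \frac{1}{\left(-15 + \frac{1}{4} \cdot 15\right) + 72} = \frac{1}{\left(-15 + \frac{15}{4}\right) + 72} = \frac{1}{- \frac{45}{4} + 72} = \frac{1}{\frac{243}{4}} = \frac{4}{243} \approx 0.016461$)
$d = -2$ ($d = \left(-7 + 8\right) - 3 = 1 - 3 = -2$)
$d I = \left(-2\right) \frac{4}{243} = - \frac{8}{243}$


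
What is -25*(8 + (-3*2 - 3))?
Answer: 25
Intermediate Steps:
-25*(8 + (-3*2 - 3)) = -25*(8 + (-6 - 3)) = -25*(8 - 9) = -25*(-1) = 25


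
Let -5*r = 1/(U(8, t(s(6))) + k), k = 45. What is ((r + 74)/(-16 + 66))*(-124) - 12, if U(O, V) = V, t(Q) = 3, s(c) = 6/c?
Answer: -586529/3000 ≈ -195.51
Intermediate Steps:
r = -1/240 (r = -1/(5*(3 + 45)) = -⅕/48 = -⅕*1/48 = -1/240 ≈ -0.0041667)
((r + 74)/(-16 + 66))*(-124) - 12 = ((-1/240 + 74)/(-16 + 66))*(-124) - 12 = ((17759/240)/50)*(-124) - 12 = ((17759/240)*(1/50))*(-124) - 12 = (17759/12000)*(-124) - 12 = -550529/3000 - 12 = -586529/3000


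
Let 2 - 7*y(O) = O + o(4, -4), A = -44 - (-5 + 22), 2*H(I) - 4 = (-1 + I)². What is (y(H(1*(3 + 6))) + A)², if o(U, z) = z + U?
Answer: 210681/49 ≈ 4299.6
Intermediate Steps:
H(I) = 2 + (-1 + I)²/2
o(U, z) = U + z
A = -61 (A = -44 - 1*17 = -44 - 17 = -61)
y(O) = 2/7 - O/7 (y(O) = 2/7 - (O + (4 - 4))/7 = 2/7 - (O + 0)/7 = 2/7 - O/7)
(y(H(1*(3 + 6))) + A)² = ((2/7 - (2 + (-1 + 1*(3 + 6))²/2)/7) - 61)² = ((2/7 - (2 + (-1 + 1*9)²/2)/7) - 61)² = ((2/7 - (2 + (-1 + 9)²/2)/7) - 61)² = ((2/7 - (2 + (½)*8²)/7) - 61)² = ((2/7 - (2 + (½)*64)/7) - 61)² = ((2/7 - (2 + 32)/7) - 61)² = ((2/7 - ⅐*34) - 61)² = ((2/7 - 34/7) - 61)² = (-32/7 - 61)² = (-459/7)² = 210681/49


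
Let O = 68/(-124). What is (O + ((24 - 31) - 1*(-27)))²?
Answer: 363609/961 ≈ 378.37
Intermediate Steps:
O = -17/31 (O = 68*(-1/124) = -17/31 ≈ -0.54839)
(O + ((24 - 31) - 1*(-27)))² = (-17/31 + ((24 - 31) - 1*(-27)))² = (-17/31 + (-7 + 27))² = (-17/31 + 20)² = (603/31)² = 363609/961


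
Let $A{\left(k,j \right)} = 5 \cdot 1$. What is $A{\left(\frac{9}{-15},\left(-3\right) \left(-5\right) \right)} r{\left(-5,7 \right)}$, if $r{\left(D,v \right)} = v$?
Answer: $35$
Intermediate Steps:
$A{\left(k,j \right)} = 5$
$A{\left(\frac{9}{-15},\left(-3\right) \left(-5\right) \right)} r{\left(-5,7 \right)} = 5 \cdot 7 = 35$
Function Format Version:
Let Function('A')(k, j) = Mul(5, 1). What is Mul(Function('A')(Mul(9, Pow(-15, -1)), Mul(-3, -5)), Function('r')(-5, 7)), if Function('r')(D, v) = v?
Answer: 35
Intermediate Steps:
Function('A')(k, j) = 5
Mul(Function('A')(Mul(9, Pow(-15, -1)), Mul(-3, -5)), Function('r')(-5, 7)) = Mul(5, 7) = 35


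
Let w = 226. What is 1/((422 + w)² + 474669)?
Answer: 1/894573 ≈ 1.1179e-6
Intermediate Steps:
1/((422 + w)² + 474669) = 1/((422 + 226)² + 474669) = 1/(648² + 474669) = 1/(419904 + 474669) = 1/894573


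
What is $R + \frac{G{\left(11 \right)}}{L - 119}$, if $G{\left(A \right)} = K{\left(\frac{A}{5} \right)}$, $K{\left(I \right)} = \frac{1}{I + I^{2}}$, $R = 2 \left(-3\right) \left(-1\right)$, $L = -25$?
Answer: $\frac{152039}{25344} \approx 5.999$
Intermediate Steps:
$R = 6$ ($R = \left(-6\right) \left(-1\right) = 6$)
$G{\left(A \right)} = \frac{5}{A \left(1 + \frac{A}{5}\right)}$ ($G{\left(A \right)} = \frac{1}{\frac{A}{5} \left(1 + \frac{A}{5}\right)} = \frac{5 \frac{1}{A}}{1 + \frac{A}{5}} = \frac{5}{A \left(1 + \frac{A}{5}\right)}$)
$R + \frac{G{\left(11 \right)}}{L - 119} = 6 + \frac{25 \cdot \frac{1}{11} \frac{1}{5 + 11}}{-25 - 119} = 6 + \frac{25 \cdot \frac{1}{11} \cdot \frac{1}{16}}{-144} = 6 + 25 \cdot \frac{1}{11} \cdot \frac{1}{16} \left(- \frac{1}{144}\right) = 6 + \frac{25}{176} \left(- \frac{1}{144}\right) = 6 - \frac{25}{25344} = \frac{152039}{25344}$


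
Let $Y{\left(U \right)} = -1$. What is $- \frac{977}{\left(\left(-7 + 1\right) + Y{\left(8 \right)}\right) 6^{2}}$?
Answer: $\frac{977}{252} \approx 3.877$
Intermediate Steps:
$- \frac{977}{\left(\left(-7 + 1\right) + Y{\left(8 \right)}\right) 6^{2}} = - \frac{977}{\left(\left(-7 + 1\right) - 1\right) 6^{2}} = - \frac{977}{\left(-6 - 1\right) 36} = - \frac{977}{\left(-7\right) 36} = - \frac{977}{-252} = \left(-977\right) \left(- \frac{1}{252}\right) = \frac{977}{252}$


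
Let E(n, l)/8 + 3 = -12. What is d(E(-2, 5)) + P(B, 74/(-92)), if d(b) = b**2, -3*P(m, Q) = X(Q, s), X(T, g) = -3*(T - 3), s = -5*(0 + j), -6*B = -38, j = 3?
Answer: 662225/46 ≈ 14396.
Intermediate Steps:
B = 19/3 (B = -1/6*(-38) = 19/3 ≈ 6.3333)
E(n, l) = -120 (E(n, l) = -24 + 8*(-12) = -24 - 96 = -120)
s = -15 (s = -5*(0 + 3) = -5*3 = -15)
X(T, g) = 9 - 3*T (X(T, g) = -3*(-3 + T) = 9 - 3*T)
P(m, Q) = -3 + Q (P(m, Q) = -(9 - 3*Q)/3 = -3 + Q)
d(E(-2, 5)) + P(B, 74/(-92)) = (-120)**2 + (-3 + 74/(-92)) = 14400 + (-3 + 74*(-1/92)) = 14400 + (-3 - 37/46) = 14400 - 175/46 = 662225/46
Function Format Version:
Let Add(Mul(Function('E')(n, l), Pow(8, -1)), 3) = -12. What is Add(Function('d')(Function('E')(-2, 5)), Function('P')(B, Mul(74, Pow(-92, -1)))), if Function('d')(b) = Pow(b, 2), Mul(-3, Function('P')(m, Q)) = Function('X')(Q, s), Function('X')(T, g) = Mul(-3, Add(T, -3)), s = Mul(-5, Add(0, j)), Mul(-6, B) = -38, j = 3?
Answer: Rational(662225, 46) ≈ 14396.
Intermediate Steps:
B = Rational(19, 3) (B = Mul(Rational(-1, 6), -38) = Rational(19, 3) ≈ 6.3333)
Function('E')(n, l) = -120 (Function('E')(n, l) = Add(-24, Mul(8, -12)) = Add(-24, -96) = -120)
s = -15 (s = Mul(-5, Add(0, 3)) = Mul(-5, 3) = -15)
Function('X')(T, g) = Add(9, Mul(-3, T)) (Function('X')(T, g) = Mul(-3, Add(-3, T)) = Add(9, Mul(-3, T)))
Function('P')(m, Q) = Add(-3, Q) (Function('P')(m, Q) = Mul(Rational(-1, 3), Add(9, Mul(-3, Q))) = Add(-3, Q))
Add(Function('d')(Function('E')(-2, 5)), Function('P')(B, Mul(74, Pow(-92, -1)))) = Add(Pow(-120, 2), Add(-3, Mul(74, Pow(-92, -1)))) = Add(14400, Add(-3, Mul(74, Rational(-1, 92)))) = Add(14400, Add(-3, Rational(-37, 46))) = Add(14400, Rational(-175, 46)) = Rational(662225, 46)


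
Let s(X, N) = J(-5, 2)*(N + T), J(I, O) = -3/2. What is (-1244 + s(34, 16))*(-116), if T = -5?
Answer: 146218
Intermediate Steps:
J(I, O) = -3/2 (J(I, O) = -3*½ = -3/2)
s(X, N) = 15/2 - 3*N/2 (s(X, N) = -3*(N - 5)/2 = -3*(-5 + N)/2 = 15/2 - 3*N/2)
(-1244 + s(34, 16))*(-116) = (-1244 + (15/2 - 3/2*16))*(-116) = (-1244 + (15/2 - 24))*(-116) = (-1244 - 33/2)*(-116) = -2521/2*(-116) = 146218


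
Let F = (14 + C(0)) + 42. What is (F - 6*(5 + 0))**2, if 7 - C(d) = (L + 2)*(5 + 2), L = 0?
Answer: 361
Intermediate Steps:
C(d) = -7 (C(d) = 7 - (0 + 2)*(5 + 2) = 7 - 2*7 = 7 - 1*14 = 7 - 14 = -7)
F = 49 (F = (14 - 7) + 42 = 7 + 42 = 49)
(F - 6*(5 + 0))**2 = (49 - 6*(5 + 0))**2 = (49 - 6*5)**2 = (49 - 30)**2 = 19**2 = 361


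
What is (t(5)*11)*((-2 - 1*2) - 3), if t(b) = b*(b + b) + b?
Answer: -4235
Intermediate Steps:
t(b) = b + 2*b**2 (t(b) = b*(2*b) + b = 2*b**2 + b = b + 2*b**2)
(t(5)*11)*((-2 - 1*2) - 3) = ((5*(1 + 2*5))*11)*((-2 - 1*2) - 3) = ((5*(1 + 10))*11)*((-2 - 2) - 3) = ((5*11)*11)*(-4 - 3) = (55*11)*(-7) = 605*(-7) = -4235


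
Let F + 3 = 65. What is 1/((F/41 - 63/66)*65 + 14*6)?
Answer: 902/108463 ≈ 0.0083162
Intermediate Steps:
F = 62 (F = -3 + 65 = 62)
1/((F/41 - 63/66)*65 + 14*6) = 1/((62/41 - 63/66)*65 + 14*6) = 1/((62*(1/41) - 63*1/66)*65 + 84) = 1/((62/41 - 21/22)*65 + 84) = 1/((503/902)*65 + 84) = 1/(32695/902 + 84) = 1/(108463/902) = 902/108463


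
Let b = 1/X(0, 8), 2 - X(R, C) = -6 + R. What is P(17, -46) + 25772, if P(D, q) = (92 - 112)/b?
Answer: 25612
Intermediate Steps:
X(R, C) = 8 - R (X(R, C) = 2 - (-6 + R) = 2 + (6 - R) = 8 - R)
b = ⅛ (b = 1/(8 - 1*0) = 1/(8 + 0) = 1/8 = ⅛ ≈ 0.12500)
P(D, q) = -160 (P(D, q) = (92 - 112)/(⅛) = -20*8 = -160)
P(17, -46) + 25772 = -160 + 25772 = 25612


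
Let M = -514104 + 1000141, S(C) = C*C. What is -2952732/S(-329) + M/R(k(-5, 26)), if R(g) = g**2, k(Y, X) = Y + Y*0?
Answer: 52535312617/2706025 ≈ 19414.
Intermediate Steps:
S(C) = C**2
k(Y, X) = Y (k(Y, X) = Y + 0 = Y)
M = 486037
-2952732/S(-329) + M/R(k(-5, 26)) = -2952732/((-329)**2) + 486037/((-5)**2) = -2952732/108241 + 486037/25 = 52535312617/2706025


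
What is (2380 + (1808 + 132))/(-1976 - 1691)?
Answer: -4320/3667 ≈ -1.1781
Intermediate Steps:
(2380 + (1808 + 132))/(-1976 - 1691) = (2380 + 1940)/(-3667) = 4320*(-1/3667) = -4320/3667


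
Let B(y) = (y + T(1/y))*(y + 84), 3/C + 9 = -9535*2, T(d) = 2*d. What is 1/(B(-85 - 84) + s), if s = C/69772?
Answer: 224969417972/3231911989765233 ≈ 6.9609e-5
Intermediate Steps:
C = -3/19079 (C = 3/(-9 - 9535*2) = 3/(-9 - 19070) = 3/(-19079) = 3*(-1/19079) = -3/19079 ≈ -0.00015724)
B(y) = (84 + y)*(y + 2/y) (B(y) = (y + 2/y)*(y + 84) = (y + 2/y)*(84 + y) = (84 + y)*(y + 2/y))
s = -3/1331179988 (s = -3/19079/69772 = -3/19079*1/69772 = -3/1331179988 ≈ -2.2536e-9)
1/(B(-85 - 84) + s) = 1/((2 + (-85 - 84)² + 84*(-85 - 84) + 168/(-85 - 84)) - 3/1331179988) = 1/((2 + (-169)² + 84*(-169) + 168/(-169)) - 3/1331179988) = 1/((2 + 28561 - 14196 + 168*(-1/169)) - 3/1331179988) = 1/((2 + 28561 - 14196 - 168/169) - 3/1331179988) = 1/(2427855/169 - 3/1331179988) = 1/(3231911989765233/224969417972) = 224969417972/3231911989765233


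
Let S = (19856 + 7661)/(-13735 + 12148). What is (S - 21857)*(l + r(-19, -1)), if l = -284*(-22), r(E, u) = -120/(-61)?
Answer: -575428811776/4209 ≈ -1.3671e+8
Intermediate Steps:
S = -27517/1587 (S = 27517/(-1587) = 27517*(-1/1587) = -27517/1587 ≈ -17.339)
r(E, u) = 120/61 (r(E, u) = -120*(-1/61) = 120/61)
l = 6248
(S - 21857)*(l + r(-19, -1)) = (-27517/1587 - 21857)*(6248 + 120/61) = -34714576/1587*381248/61 = -575428811776/4209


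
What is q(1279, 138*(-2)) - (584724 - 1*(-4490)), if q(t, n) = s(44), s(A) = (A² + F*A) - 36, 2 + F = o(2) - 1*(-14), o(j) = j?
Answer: -586698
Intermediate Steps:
F = 14 (F = -2 + (2 - 1*(-14)) = -2 + (2 + 14) = -2 + 16 = 14)
s(A) = -36 + A² + 14*A (s(A) = (A² + 14*A) - 36 = -36 + A² + 14*A)
q(t, n) = 2516 (q(t, n) = -36 + 44² + 14*44 = -36 + 1936 + 616 = 2516)
q(1279, 138*(-2)) - (584724 - 1*(-4490)) = 2516 - (584724 - 1*(-4490)) = 2516 - (584724 + 4490) = 2516 - 1*589214 = 2516 - 589214 = -586698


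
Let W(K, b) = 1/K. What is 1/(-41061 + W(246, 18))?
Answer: -246/10101005 ≈ -2.4354e-5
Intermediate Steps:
1/(-41061 + W(246, 18)) = 1/(-41061 + 1/246) = 1/(-10101005/246) = -246/10101005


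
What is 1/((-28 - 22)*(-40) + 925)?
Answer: 1/2925 ≈ 0.00034188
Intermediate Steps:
1/((-28 - 22)*(-40) + 925) = 1/(-50*(-40) + 925) = 1/(2000 + 925) = 1/2925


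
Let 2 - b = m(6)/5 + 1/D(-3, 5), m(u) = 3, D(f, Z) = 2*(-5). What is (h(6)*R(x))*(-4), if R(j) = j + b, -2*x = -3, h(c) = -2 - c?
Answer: 96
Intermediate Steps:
D(f, Z) = -10
x = 3/2 (x = -1/2*(-3) = 3/2 ≈ 1.5000)
b = 3/2 (b = 2 - (3/5 + 1/(-10)) = 2 - (3*(1/5) + 1*(-1/10)) = 2 - (3/5 - 1/10) = 2 - 1*1/2 = 2 - 1/2 = 3/2 ≈ 1.5000)
R(j) = 3/2 + j (R(j) = j + 3/2 = 3/2 + j)
(h(6)*R(x))*(-4) = ((-2 - 1*6)*(3/2 + 3/2))*(-4) = ((-2 - 6)*3)*(-4) = -8*3*(-4) = -24*(-4) = 96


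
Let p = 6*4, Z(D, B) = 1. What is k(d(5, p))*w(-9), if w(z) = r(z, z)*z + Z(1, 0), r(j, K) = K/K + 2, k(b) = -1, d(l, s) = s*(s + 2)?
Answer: 26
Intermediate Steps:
p = 24
d(l, s) = s*(2 + s)
r(j, K) = 3 (r(j, K) = 1 + 2 = 3)
w(z) = 1 + 3*z (w(z) = 3*z + 1 = 1 + 3*z)
k(d(5, p))*w(-9) = -(1 + 3*(-9)) = -(1 - 27) = -1*(-26) = 26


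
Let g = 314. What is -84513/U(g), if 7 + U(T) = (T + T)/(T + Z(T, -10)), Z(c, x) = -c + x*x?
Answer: 704275/6 ≈ 1.1738e+5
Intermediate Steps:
Z(c, x) = x² - c (Z(c, x) = -c + x² = x² - c)
U(T) = -7 + T/50 (U(T) = -7 + (T + T)/(T + ((-10)² - T)) = -7 + (2*T)/(T + (100 - T)) = -7 + (2*T)/100 = -7 + (2*T)*(1/100) = -7 + T/50)
-84513/U(g) = -84513/(-7 + (1/50)*314) = -84513/(-7 + 157/25) = -84513/(-18/25) = -84513*(-25/18) = 704275/6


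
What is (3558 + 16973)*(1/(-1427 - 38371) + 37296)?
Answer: 30474290735917/39798 ≈ 7.6572e+8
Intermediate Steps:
(3558 + 16973)*(1/(-1427 - 38371) + 37296) = 20531*(1/(-39798) + 37296) = 20531*(-1/39798 + 37296) = 20531*(1484306207/39798) = 30474290735917/39798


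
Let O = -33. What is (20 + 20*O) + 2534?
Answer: 1894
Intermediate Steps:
(20 + 20*O) + 2534 = (20 + 20*(-33)) + 2534 = (20 - 660) + 2534 = -640 + 2534 = 1894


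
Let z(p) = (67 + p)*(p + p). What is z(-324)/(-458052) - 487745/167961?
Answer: -20948677153/6411239331 ≈ -3.2675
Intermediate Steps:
z(p) = 2*p*(67 + p) (z(p) = (67 + p)*(2*p) = 2*p*(67 + p))
z(-324)/(-458052) - 487745/167961 = (2*(-324)*(67 - 324))/(-458052) - 487745/167961 = (2*(-324)*(-257))*(-1/458052) - 487745*1/167961 = 166536*(-1/458052) - 487745/167961 = -13878/38171 - 487745/167961 = -20948677153/6411239331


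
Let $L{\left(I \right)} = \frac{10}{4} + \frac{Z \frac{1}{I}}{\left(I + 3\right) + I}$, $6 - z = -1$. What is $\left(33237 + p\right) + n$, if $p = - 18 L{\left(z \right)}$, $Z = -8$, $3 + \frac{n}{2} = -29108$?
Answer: $- \frac{2978426}{119} \approx -25029.0$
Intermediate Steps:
$n = -58222$ ($n = -6 + 2 \left(-29108\right) = -6 - 58216 = -58222$)
$z = 7$ ($z = 6 - -1 = 6 + 1 = 7$)
$L{\left(I \right)} = \frac{5}{2} - \frac{8}{I \left(3 + 2 I\right)}$ ($L{\left(I \right)} = \frac{10}{4} + \frac{\left(-8\right) \frac{1}{I}}{\left(I + 3\right) + I} = 10 \cdot \frac{1}{4} + \frac{\left(-8\right) \frac{1}{I}}{\left(3 + I\right) + I} = \frac{5}{2} + \frac{\left(-8\right) \frac{1}{I}}{3 + 2 I} = \frac{5}{2} - \frac{8}{I \left(3 + 2 I\right)}$)
$p = - \frac{5211}{119}$ ($p = - 18 \frac{-16 + 10 \cdot 7^{2} + 15 \cdot 7}{2 \cdot 7 \left(3 + 2 \cdot 7\right)} = - 18 \cdot \frac{1}{2} \cdot \frac{1}{7} \frac{1}{3 + 14} \left(-16 + 10 \cdot 49 + 105\right) = - 18 \cdot \frac{1}{2} \cdot \frac{1}{7} \cdot \frac{1}{17} \left(-16 + 490 + 105\right) = - 18 \cdot \frac{1}{2} \cdot \frac{1}{7} \cdot \frac{1}{17} \cdot 579 = \left(-18\right) \frac{579}{238} = - \frac{5211}{119} \approx -43.79$)
$\left(33237 + p\right) + n = \left(33237 - \frac{5211}{119}\right) - 58222 = \frac{3949992}{119} - 58222 = - \frac{2978426}{119}$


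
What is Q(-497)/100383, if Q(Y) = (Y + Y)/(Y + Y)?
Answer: 1/100383 ≈ 9.9618e-6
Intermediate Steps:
Q(Y) = 1 (Q(Y) = (2*Y)/((2*Y)) = (2*Y)*(1/(2*Y)) = 1)
Q(-497)/100383 = 1/100383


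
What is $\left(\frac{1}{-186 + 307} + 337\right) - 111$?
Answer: $\frac{27347}{121} \approx 226.01$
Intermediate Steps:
$\left(\frac{1}{-186 + 307} + 337\right) - 111 = \left(\frac{1}{121} + 337\right) - 111 = \frac{40778}{121} - 111 = \frac{27347}{121}$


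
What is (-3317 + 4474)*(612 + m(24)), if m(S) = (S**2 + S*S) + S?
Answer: 2068716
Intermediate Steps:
m(S) = S + 2*S**2 (m(S) = (S**2 + S**2) + S = 2*S**2 + S = S + 2*S**2)
(-3317 + 4474)*(612 + m(24)) = (-3317 + 4474)*(612 + 24*(1 + 2*24)) = 1157*(612 + 24*(1 + 48)) = 1157*(612 + 24*49) = 1157*(612 + 1176) = 1157*1788 = 2068716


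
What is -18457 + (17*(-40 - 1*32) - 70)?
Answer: -19751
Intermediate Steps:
-18457 + (17*(-40 - 1*32) - 70) = -18457 + (17*(-40 - 32) - 70) = -18457 + (17*(-72) - 70) = -18457 + (-1224 - 70) = -18457 - 1294 = -19751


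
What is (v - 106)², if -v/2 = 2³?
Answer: 14884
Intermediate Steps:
v = -16 (v = -2*2³ = -2*8 = -16)
(v - 106)² = (-16 - 106)² = (-122)² = 14884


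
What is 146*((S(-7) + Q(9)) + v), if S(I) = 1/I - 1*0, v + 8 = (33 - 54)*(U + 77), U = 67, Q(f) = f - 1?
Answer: -3090674/7 ≈ -4.4153e+5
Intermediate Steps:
Q(f) = -1 + f
v = -3032 (v = -8 + (33 - 54)*(67 + 77) = -8 - 21*144 = -8 - 3024 = -3032)
S(I) = 1/I (S(I) = 1/I + 0 = 1/I)
146*((S(-7) + Q(9)) + v) = 146*((1/(-7) + (-1 + 9)) - 3032) = 146*((-⅐ + 8) - 3032) = 146*(55/7 - 3032) = 146*(-21169/7) = -3090674/7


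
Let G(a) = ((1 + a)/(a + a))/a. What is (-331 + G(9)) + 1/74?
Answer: -1983563/5994 ≈ -330.92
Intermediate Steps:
G(a) = (1 + a)/(2*a**2) (G(a) = ((1 + a)/((2*a)))/a = ((1 + a)*(1/(2*a)))/a = ((1 + a)/(2*a))/a = (1 + a)/(2*a**2))
(-331 + G(9)) + 1/74 = (-331 + (1/2)*(1 + 9)/9**2) + 1/74 = (-331 + (1/2)*(1/81)*10) + 1/74 = (-331 + 5/81) + 1/74 = -26806/81 + 1/74 = -1983563/5994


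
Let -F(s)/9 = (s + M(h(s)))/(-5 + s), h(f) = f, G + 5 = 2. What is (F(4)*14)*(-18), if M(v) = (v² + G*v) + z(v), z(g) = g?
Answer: -27216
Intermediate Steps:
G = -3 (G = -5 + 2 = -3)
M(v) = v² - 2*v (M(v) = (v² - 3*v) + v = v² - 2*v)
F(s) = -9*(s + s*(-2 + s))/(-5 + s)
(F(4)*14)*(-18) = ((9*4*(1 - 1*4)/(-5 + 4))*14)*(-18) = ((9*4*(1 - 4)/(-1))*14)*(-18) = ((9*4*(-1)*(-3))*14)*(-18) = (108*14)*(-18) = 1512*(-18) = -27216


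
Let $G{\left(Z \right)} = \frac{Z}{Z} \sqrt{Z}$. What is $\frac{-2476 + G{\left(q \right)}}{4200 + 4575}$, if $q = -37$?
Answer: $- \frac{2476}{8775} + \frac{i \sqrt{37}}{8775} \approx -0.28217 + 0.00069319 i$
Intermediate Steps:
$G{\left(Z \right)} = \sqrt{Z}$ ($G{\left(Z \right)} = 1 \sqrt{Z} = \sqrt{Z}$)
$\frac{-2476 + G{\left(q \right)}}{4200 + 4575} = \frac{-2476 + \sqrt{-37}}{4200 + 4575} = \frac{-2476 + i \sqrt{37}}{8775} = \left(-2476 + i \sqrt{37}\right) \frac{1}{8775} = - \frac{2476}{8775} + \frac{i \sqrt{37}}{8775}$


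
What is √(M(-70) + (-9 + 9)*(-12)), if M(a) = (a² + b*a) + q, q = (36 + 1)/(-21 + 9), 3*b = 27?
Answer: √153609/6 ≈ 65.322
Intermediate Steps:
b = 9 (b = (⅓)*27 = 9)
q = -37/12 (q = 37/(-12) = 37*(-1/12) = -37/12 ≈ -3.0833)
M(a) = -37/12 + a² + 9*a (M(a) = (a² + 9*a) - 37/12 = -37/12 + a² + 9*a)
√(M(-70) + (-9 + 9)*(-12)) = √((-37/12 + (-70)² + 9*(-70)) + (-9 + 9)*(-12)) = √((-37/12 + 4900 - 630) + 0*(-12)) = √(51203/12 + 0) = √(51203/12) = √153609/6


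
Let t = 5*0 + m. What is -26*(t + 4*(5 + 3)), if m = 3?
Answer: -910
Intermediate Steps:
t = 3 (t = 5*0 + 3 = 0 + 3 = 3)
-26*(t + 4*(5 + 3)) = -26*(3 + 4*(5 + 3)) = -26*(3 + 4*8) = -26*(3 + 32) = -26*35 = -910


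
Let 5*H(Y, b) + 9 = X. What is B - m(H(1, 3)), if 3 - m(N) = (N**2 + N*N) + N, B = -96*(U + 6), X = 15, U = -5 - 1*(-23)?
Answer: -57573/25 ≈ -2302.9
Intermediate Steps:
U = 18 (U = -5 + 23 = 18)
H(Y, b) = 6/5 (H(Y, b) = -9/5 + (1/5)*15 = -9/5 + 3 = 6/5)
B = -2304 (B = -96*(18 + 6) = -96*24 = -2304)
m(N) = 3 - N - 2*N**2 (m(N) = 3 - ((N**2 + N*N) + N) = 3 - ((N**2 + N**2) + N) = 3 - (2*N**2 + N) = 3 - (N + 2*N**2) = 3 + (-N - 2*N**2) = 3 - N - 2*N**2)
B - m(H(1, 3)) = -2304 - (3 - 1*6/5 - 2*(6/5)**2) = -2304 - (3 - 6/5 - 2*36/25) = -2304 - (3 - 6/5 - 72/25) = -2304 - 1*(-27/25) = -2304 + 27/25 = -57573/25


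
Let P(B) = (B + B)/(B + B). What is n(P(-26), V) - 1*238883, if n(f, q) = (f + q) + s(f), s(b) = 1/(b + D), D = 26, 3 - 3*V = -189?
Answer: -6448085/27 ≈ -2.3882e+5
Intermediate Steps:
V = 64 (V = 1 - ⅓*(-189) = 1 + 63 = 64)
P(B) = 1 (P(B) = (2*B)/((2*B)) = (2*B)*(1/(2*B)) = 1)
s(b) = 1/(26 + b) (s(b) = 1/(b + 26) = 1/(26 + b))
n(f, q) = f + q + 1/(26 + f) (n(f, q) = (f + q) + 1/(26 + f) = f + q + 1/(26 + f))
n(P(-26), V) - 1*238883 = (1 + (26 + 1)*(1 + 64))/(26 + 1) - 1*238883 = (1 + 27*65)/27 - 238883 = (1 + 1755)/27 - 238883 = (1/27)*1756 - 238883 = 1756/27 - 238883 = -6448085/27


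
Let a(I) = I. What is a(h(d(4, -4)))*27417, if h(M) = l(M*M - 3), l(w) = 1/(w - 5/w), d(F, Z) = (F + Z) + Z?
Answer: 356421/164 ≈ 2173.3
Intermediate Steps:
d(F, Z) = F + 2*Z
h(M) = (-3 + M²)/(-5 + (-3 + M²)²) (h(M) = (M*M - 3)/(-5 + (M*M - 3)²) = (M² - 3)/(-5 + (M² - 3)²) = (-3 + M²)/(-5 + (-3 + M²)²))
a(h(d(4, -4)))*27417 = ((-3 + (4 + 2*(-4))²)/(-5 + (-3 + (4 + 2*(-4))²)²))*27417 = ((-3 + (4 - 8)²)/(-5 + (-3 + (4 - 8)²)²))*27417 = ((-3 + (-4)²)/(-5 + (-3 + (-4)²)²))*27417 = ((-3 + 16)/(-5 + (-3 + 16)²))*27417 = (13/(-5 + 13²))*27417 = (13/(-5 + 169))*27417 = (13/164)*27417 = 356421/164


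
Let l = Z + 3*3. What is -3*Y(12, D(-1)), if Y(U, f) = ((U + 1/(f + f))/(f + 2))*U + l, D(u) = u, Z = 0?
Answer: -441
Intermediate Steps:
l = 9 (l = 0 + 3*3 = 0 + 9 = 9)
Y(U, f) = 9 + U*(U + 1/(2*f))/(2 + f) (Y(U, f) = ((U + 1/(f + f))/(f + 2))*U + 9 = ((U + 1/(2*f))/(2 + f))*U + 9 = U*(U + 1/(2*f))/(2 + f) + 9 = 9 + U*(U + 1/(2*f))/(2 + f))
-3*Y(12, D(-1)) = -3*((1/2)*12 + 9*(-1)**2 + 18*(-1) - 1*12**2)/((-1)*(2 - 1)) = -(-3)*(6 + 9*1 - 18 - 1*144)/1 = -(-3)*(6 + 9 - 18 - 144) = -(-3)*(-147) = -3*147 = -441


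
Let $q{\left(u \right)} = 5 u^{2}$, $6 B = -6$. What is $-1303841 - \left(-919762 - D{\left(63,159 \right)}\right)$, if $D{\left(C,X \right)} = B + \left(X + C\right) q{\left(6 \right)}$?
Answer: $-344120$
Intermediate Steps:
$B = -1$ ($B = \frac{1}{6} \left(-6\right) = -1$)
$D{\left(C,X \right)} = -1 + 180 C + 180 X$ ($D{\left(C,X \right)} = -1 + \left(X + C\right) 5 \cdot 6^{2} = -1 + \left(C + X\right) 5 \cdot 36 = -1 + \left(C + X\right) 180 = -1 + \left(180 C + 180 X\right) = -1 + 180 C + 180 X$)
$-1303841 - \left(-919762 - D{\left(63,159 \right)}\right) = -1303841 + \left(\left(\left(-1 + 180 \cdot 63 + 180 \cdot 159\right) + 1052767\right) - 133005\right) = -1303841 + \left(\left(\left(-1 + 11340 + 28620\right) + 1052767\right) - 133005\right) = -1303841 + \left(\left(39959 + 1052767\right) - 133005\right) = -1303841 + \left(1092726 - 133005\right) = -1303841 + 959721 = -344120$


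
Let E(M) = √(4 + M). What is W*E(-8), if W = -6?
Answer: -12*I ≈ -12.0*I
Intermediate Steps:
W*E(-8) = -6*√(4 - 8) = -12*I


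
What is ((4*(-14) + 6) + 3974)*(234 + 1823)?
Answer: 8071668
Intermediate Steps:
((4*(-14) + 6) + 3974)*(234 + 1823) = ((-56 + 6) + 3974)*2057 = (-50 + 3974)*2057 = 3924*2057 = 8071668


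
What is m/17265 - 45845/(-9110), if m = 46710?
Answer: 16227227/2097122 ≈ 7.7379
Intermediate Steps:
m/17265 - 45845/(-9110) = 46710/17265 - 45845/(-9110) = 46710*(1/17265) - 45845*(-1/9110) = 3114/1151 + 9169/1822 = 16227227/2097122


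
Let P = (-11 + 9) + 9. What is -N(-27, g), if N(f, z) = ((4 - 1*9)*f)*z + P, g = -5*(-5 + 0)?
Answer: -3382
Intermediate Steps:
P = 7 (P = -2 + 9 = 7)
g = 25 (g = -5*(-5) = 25)
N(f, z) = 7 - 5*f*z (N(f, z) = ((4 - 1*9)*f)*z + 7 = ((4 - 9)*f)*z + 7 = (-5*f)*z + 7 = -5*f*z + 7 = 7 - 5*f*z)
-N(-27, g) = -(7 - 5*(-27)*25) = -(7 + 3375) = -1*3382 = -3382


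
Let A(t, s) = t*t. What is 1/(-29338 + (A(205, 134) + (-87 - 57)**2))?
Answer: 1/33423 ≈ 2.9920e-5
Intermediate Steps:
A(t, s) = t**2
1/(-29338 + (A(205, 134) + (-87 - 57)**2)) = 1/(-29338 + (205**2 + (-87 - 57)**2)) = 1/(-29338 + (42025 + (-144)**2)) = 1/(-29338 + (42025 + 20736)) = 1/(-29338 + 62761) = 1/33423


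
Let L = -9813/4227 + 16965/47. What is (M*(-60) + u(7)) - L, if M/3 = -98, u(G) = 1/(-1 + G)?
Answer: 6866608855/397338 ≈ 17282.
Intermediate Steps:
M = -294 (M = 3*(-98) = -294)
L = 23749948/66223 (L = -9813*1/4227 + 16965*(1/47) = -3271/1409 + 16965/47 = 23749948/66223 ≈ 358.64)
(M*(-60) + u(7)) - L = (-294*(-60) + 1/(-1 + 7)) - 1*23749948/66223 = (17640 + 1/6) - 23749948/66223 = 105841/6 - 23749948/66223 = 6866608855/397338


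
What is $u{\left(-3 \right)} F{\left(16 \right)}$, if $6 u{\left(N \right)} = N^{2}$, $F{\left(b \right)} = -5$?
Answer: $- \frac{15}{2} \approx -7.5$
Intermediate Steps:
$u{\left(N \right)} = \frac{N^{2}}{6}$
$u{\left(-3 \right)} F{\left(16 \right)} = \frac{\left(-3\right)^{2}}{6} \left(-5\right) = \frac{1}{6} \cdot 9 \left(-5\right) = \frac{3}{2} \left(-5\right) = - \frac{15}{2}$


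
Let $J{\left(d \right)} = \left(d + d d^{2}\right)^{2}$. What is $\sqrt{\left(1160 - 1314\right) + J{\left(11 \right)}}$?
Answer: $3 \sqrt{200090} \approx 1341.9$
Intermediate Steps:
$J{\left(d \right)} = \left(d + d^{3}\right)^{2}$
$\sqrt{\left(1160 - 1314\right) + J{\left(11 \right)}} = \sqrt{\left(1160 - 1314\right) + 11^{2} \left(1 + 11^{2}\right)^{2}} = \sqrt{-154 + 121 \left(1 + 121\right)^{2}} = \sqrt{-154 + 121 \cdot 122^{2}} = \sqrt{-154 + 121 \cdot 14884} = \sqrt{-154 + 1800964} = \sqrt{1800810} = 3 \sqrt{200090}$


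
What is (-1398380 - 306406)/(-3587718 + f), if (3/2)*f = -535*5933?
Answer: 2557179/8555732 ≈ 0.29888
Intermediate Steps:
f = -6348310/3 (f = 2*(-535*5933)/3 = (⅔)*(-3174155) = -6348310/3 ≈ -2.1161e+6)
(-1398380 - 306406)/(-3587718 + f) = (-1398380 - 306406)/(-3587718 - 6348310/3) = -1704786/(-17111464/3) = -1704786*(-3/17111464) = 2557179/8555732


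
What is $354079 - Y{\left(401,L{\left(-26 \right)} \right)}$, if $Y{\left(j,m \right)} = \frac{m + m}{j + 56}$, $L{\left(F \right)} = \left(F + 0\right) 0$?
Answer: $354079$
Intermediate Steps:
$L{\left(F \right)} = 0$ ($L{\left(F \right)} = F 0 = 0$)
$Y{\left(j,m \right)} = \frac{2 m}{56 + j}$
$354079 - Y{\left(401,L{\left(-26 \right)} \right)} = 354079 - 2 \cdot 0 \frac{1}{56 + 401} = 354079 - 2 \cdot 0 \cdot \frac{1}{457} = 354079 - 0 = 354079 + 0 = 354079$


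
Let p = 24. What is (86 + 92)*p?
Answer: 4272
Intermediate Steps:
(86 + 92)*p = (86 + 92)*24 = 178*24 = 4272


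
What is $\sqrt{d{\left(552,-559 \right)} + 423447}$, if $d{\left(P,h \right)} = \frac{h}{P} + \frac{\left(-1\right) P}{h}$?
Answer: $\frac{\sqrt{10079542361591898}}{154284} \approx 650.73$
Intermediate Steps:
$d{\left(P,h \right)} = \frac{h}{P} - \frac{P}{h}$
$\sqrt{d{\left(552,-559 \right)} + 423447} = \sqrt{\left(- \frac{559}{552} - \frac{552}{-559}\right) + 423447} = \sqrt{\left(\left(-559\right) \frac{1}{552} - 552 \left(- \frac{1}{559}\right)\right) + 423447} = \sqrt{\left(- \frac{559}{552} + \frac{552}{559}\right) + 423447} = \sqrt{- \frac{7777}{308568} + 423447} = \sqrt{\frac{130662186119}{308568}} = \frac{\sqrt{10079542361591898}}{154284}$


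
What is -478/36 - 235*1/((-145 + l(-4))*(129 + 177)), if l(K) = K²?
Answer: -261946/19737 ≈ -13.272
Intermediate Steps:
-478/36 - 235*1/((-145 + l(-4))*(129 + 177)) = -478/36 - 235*1/((-145 + (-4)²)*(129 + 177)) = -478*1/36 - 235*1/(306*(-145 + 16)) = -239/18 - 235/(306*(-129)) = -239/18 - 235/(-39474) = -239/18 - 235*(-1/39474) = -239/18 + 235/39474 = -261946/19737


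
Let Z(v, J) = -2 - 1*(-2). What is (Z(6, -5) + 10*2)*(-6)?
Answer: -120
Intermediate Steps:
Z(v, J) = 0 (Z(v, J) = -2 + 2 = 0)
(Z(6, -5) + 10*2)*(-6) = (0 + 10*2)*(-6) = (0 + 20)*(-6) = 20*(-6) = -120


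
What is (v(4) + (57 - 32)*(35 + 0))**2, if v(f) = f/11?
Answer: 92717641/121 ≈ 7.6626e+5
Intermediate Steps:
v(f) = f/11 (v(f) = f*(1/11) = f/11)
(v(4) + (57 - 32)*(35 + 0))**2 = ((1/11)*4 + (57 - 32)*(35 + 0))**2 = (4/11 + 25*35)**2 = (4/11 + 875)**2 = (9629/11)**2 = 92717641/121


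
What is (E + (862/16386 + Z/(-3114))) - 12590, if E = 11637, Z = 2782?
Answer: -4055890283/4252167 ≈ -953.84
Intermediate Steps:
(E + (862/16386 + Z/(-3114))) - 12590 = (11637 + (862/16386 + 2782/(-3114))) - 12590 = (11637 + (862*(1/16386) + 2782*(-1/3114))) - 12590 = (11637 + (431/8193 - 1391/1557)) - 12590 = (11637 - 3575132/4252167) - 12590 = 49478892247/4252167 - 12590 = -4055890283/4252167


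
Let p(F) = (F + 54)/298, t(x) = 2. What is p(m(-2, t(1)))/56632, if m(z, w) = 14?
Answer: 17/4219084 ≈ 4.0293e-6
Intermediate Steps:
p(F) = 27/149 + F/298 (p(F) = (54 + F)*(1/298) = 27/149 + F/298)
p(m(-2, t(1)))/56632 = (27/149 + (1/298)*14)/56632 = (27/149 + 7/149)*(1/56632) = (34/149)*(1/56632) = 17/4219084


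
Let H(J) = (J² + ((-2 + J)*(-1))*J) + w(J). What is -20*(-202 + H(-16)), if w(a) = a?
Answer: 5000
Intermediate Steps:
H(J) = J + J² + J*(2 - J) (H(J) = (J² + ((-2 + J)*(-1))*J) + J = (J² + (2 - J)*J) + J = (J² + J*(2 - J)) + J = J + J² + J*(2 - J))
-20*(-202 + H(-16)) = -20*(-202 + 3*(-16)) = -20*(-202 - 48) = -20*(-250) = 5000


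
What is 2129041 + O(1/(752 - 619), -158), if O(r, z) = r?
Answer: 283162454/133 ≈ 2.1290e+6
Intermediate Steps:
2129041 + O(1/(752 - 619), -158) = 2129041 + 1/(752 - 619) = 2129041 + 1/133 = 283162454/133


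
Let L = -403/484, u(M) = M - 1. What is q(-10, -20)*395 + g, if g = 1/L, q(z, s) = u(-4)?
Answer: -796409/403 ≈ -1976.2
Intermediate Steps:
u(M) = -1 + M
q(z, s) = -5 (q(z, s) = -1 - 4 = -5)
L = -403/484 (L = -403*1/484 = -403/484 ≈ -0.83264)
g = -484/403 (g = 1/(-403/484) = -484/403 ≈ -1.2010)
q(-10, -20)*395 + g = -5*395 - 484/403 = -1975 - 484/403 = -796409/403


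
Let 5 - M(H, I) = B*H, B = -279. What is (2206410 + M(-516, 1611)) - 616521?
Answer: 1445930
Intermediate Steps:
M(H, I) = 5 + 279*H (M(H, I) = 5 - (-279)*H = 5 + 279*H)
(2206410 + M(-516, 1611)) - 616521 = (2206410 + (5 + 279*(-516))) - 616521 = (2206410 + (5 - 143964)) - 616521 = (2206410 - 143959) - 616521 = 2062451 - 616521 = 1445930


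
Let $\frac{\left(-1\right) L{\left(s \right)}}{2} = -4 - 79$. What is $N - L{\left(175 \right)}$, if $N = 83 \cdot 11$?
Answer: $747$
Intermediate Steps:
$L{\left(s \right)} = 166$ ($L{\left(s \right)} = - 2 \left(-4 - 79\right) = \left(-2\right) \left(-83\right) = 166$)
$N = 913$
$N - L{\left(175 \right)} = 913 - 166 = 747$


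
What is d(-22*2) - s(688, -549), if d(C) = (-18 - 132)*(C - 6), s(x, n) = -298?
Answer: 7798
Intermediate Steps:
d(C) = 900 - 150*C (d(C) = -150*(-6 + C) = 900 - 150*C)
d(-22*2) - s(688, -549) = (900 - (-3300)*2) - 1*(-298) = (900 - 150*(-44)) + 298 = (900 + 6600) + 298 = 7500 + 298 = 7798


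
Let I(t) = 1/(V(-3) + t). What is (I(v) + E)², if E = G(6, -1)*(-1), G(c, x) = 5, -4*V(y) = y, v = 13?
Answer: 73441/3025 ≈ 24.278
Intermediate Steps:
V(y) = -y/4
I(t) = 1/(¾ + t) (I(t) = 1/(-¼*(-3) + t) = 1/(¾ + t))
E = -5 (E = 5*(-1) = -5)
(I(v) + E)² = (4/(3 + 4*13) - 5)² = (4/(3 + 52) - 5)² = (4/55 - 5)² = (-271/55)² = 73441/3025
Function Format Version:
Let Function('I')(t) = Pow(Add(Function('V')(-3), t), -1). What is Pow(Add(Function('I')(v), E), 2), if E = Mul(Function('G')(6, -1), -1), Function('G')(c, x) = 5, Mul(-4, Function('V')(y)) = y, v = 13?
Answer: Rational(73441, 3025) ≈ 24.278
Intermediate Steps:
Function('V')(y) = Mul(Rational(-1, 4), y)
Function('I')(t) = Pow(Add(Rational(3, 4), t), -1) (Function('I')(t) = Pow(Add(Mul(Rational(-1, 4), -3), t), -1) = Pow(Add(Rational(3, 4), t), -1))
E = -5 (E = Mul(5, -1) = -5)
Pow(Add(Function('I')(v), E), 2) = Pow(Add(Mul(4, Pow(Add(3, Mul(4, 13)), -1)), -5), 2) = Pow(Add(Mul(4, Pow(Add(3, 52), -1)), -5), 2) = Pow(Add(Mul(4, Pow(55, -1)), -5), 2) = Pow(Add(Mul(4, Rational(1, 55)), -5), 2) = Pow(Add(Rational(4, 55), -5), 2) = Pow(Rational(-271, 55), 2) = Rational(73441, 3025)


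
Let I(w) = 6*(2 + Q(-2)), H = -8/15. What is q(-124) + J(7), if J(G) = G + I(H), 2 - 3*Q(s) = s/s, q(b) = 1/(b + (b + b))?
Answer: 7811/372 ≈ 20.997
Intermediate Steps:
q(b) = 1/(3*b) (q(b) = 1/(b + 2*b) = 1/(3*b))
Q(s) = ⅓ (Q(s) = ⅔ - s/(3*s) = ⅔ - ⅓*1 = ⅔ - ⅓ = ⅓)
H = -8/15 (H = -8*1/15 = -8/15 ≈ -0.53333)
I(w) = 14 (I(w) = 6*(2 + ⅓) = 6*(7/3) = 14)
J(G) = 14 + G (J(G) = G + 14 = 14 + G)
q(-124) + J(7) = (⅓)/(-124) + (14 + 7) = (⅓)*(-1/124) + 21 = -1/372 + 21 = 7811/372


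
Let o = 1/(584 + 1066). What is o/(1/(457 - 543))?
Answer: -43/825 ≈ -0.052121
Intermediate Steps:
o = 1/1650 ≈ 0.00060606
o/(1/(457 - 543)) = (1/1650)/1/(457 - 543) = (1/1650)/1/(-86) = (1/1650)/(-1/86) = -86*1/1650 = -43/825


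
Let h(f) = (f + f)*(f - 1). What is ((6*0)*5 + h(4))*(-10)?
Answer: -240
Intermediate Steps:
h(f) = 2*f*(-1 + f) (h(f) = (2*f)*(-1 + f) = 2*f*(-1 + f))
((6*0)*5 + h(4))*(-10) = ((6*0)*5 + 2*4*(-1 + 4))*(-10) = (0*5 + 2*4*3)*(-10) = (0 + 24)*(-10) = 24*(-10) = -240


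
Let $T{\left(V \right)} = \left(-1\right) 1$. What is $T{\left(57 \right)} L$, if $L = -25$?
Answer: $25$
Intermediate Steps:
$T{\left(V \right)} = -1$
$T{\left(57 \right)} L = \left(-1\right) \left(-25\right) = 25$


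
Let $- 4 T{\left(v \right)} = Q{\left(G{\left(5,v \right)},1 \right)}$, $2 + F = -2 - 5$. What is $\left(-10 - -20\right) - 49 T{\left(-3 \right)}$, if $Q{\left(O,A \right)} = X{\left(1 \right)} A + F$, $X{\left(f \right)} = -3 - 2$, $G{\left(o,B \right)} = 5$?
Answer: $- \frac{323}{2} \approx -161.5$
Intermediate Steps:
$X{\left(f \right)} = -5$ ($X{\left(f \right)} = -3 - 2 = -5$)
$F = -9$ ($F = -2 - 7 = -9$)
$Q{\left(O,A \right)} = -9 - 5 A$ ($Q{\left(O,A \right)} = - 5 A - 9 = -9 - 5 A$)
$T{\left(v \right)} = \frac{7}{2}$ ($T{\left(v \right)} = - \frac{-9 - 5}{4} = \left(- \frac{1}{4}\right) \left(-14\right) = \frac{7}{2}$)
$\left(-10 - -20\right) - 49 T{\left(-3 \right)} = \left(-10 - -20\right) - \frac{343}{2} = \left(-10 + 20\right) - \frac{343}{2} = 10 - \frac{343}{2} = - \frac{323}{2}$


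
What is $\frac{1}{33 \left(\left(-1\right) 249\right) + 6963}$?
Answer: $- \frac{1}{1254} \approx -0.00079745$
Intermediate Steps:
$\frac{1}{33 \left(\left(-1\right) 249\right) + 6963} = \frac{1}{33 \left(-249\right) + 6963} = \frac{1}{-8217 + 6963} = \frac{1}{-1254} = - \frac{1}{1254}$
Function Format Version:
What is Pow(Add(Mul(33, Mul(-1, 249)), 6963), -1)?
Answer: Rational(-1, 1254) ≈ -0.00079745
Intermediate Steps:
Pow(Add(Mul(33, Mul(-1, 249)), 6963), -1) = Pow(Add(Mul(33, -249), 6963), -1) = Pow(Add(-8217, 6963), -1) = Pow(-1254, -1) = Rational(-1, 1254)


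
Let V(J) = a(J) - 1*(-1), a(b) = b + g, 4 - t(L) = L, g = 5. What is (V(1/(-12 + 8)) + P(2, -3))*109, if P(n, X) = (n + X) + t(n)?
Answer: 2943/4 ≈ 735.75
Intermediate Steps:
t(L) = 4 - L
a(b) = 5 + b (a(b) = b + 5 = 5 + b)
P(n, X) = 4 + X (P(n, X) = (n + X) + (4 - n) = (X + n) + (4 - n) = 4 + X)
V(J) = 6 + J (V(J) = (5 + J) - 1*(-1) = (5 + J) + 1 = 6 + J)
(V(1/(-12 + 8)) + P(2, -3))*109 = ((6 + 1/(-12 + 8)) + (4 - 3))*109 = ((6 + 1/(-4)) + 1)*109 = ((6 - ¼) + 1)*109 = (23/4 + 1)*109 = (27/4)*109 = 2943/4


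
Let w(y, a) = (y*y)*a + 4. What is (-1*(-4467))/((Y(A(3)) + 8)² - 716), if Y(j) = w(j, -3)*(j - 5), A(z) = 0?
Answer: -4467/572 ≈ -7.8094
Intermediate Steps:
w(y, a) = 4 + a*y² (w(y, a) = y²*a + 4 = a*y² + 4 = 4 + a*y²)
Y(j) = (-5 + j)*(4 - 3*j²) (Y(j) = (4 - 3*j²)*(j - 5) = (4 - 3*j²)*(-5 + j) = (-5 + j)*(4 - 3*j²))
(-1*(-4467))/((Y(A(3)) + 8)² - 716) = (-1*(-4467))/((-(-5 + 0)*(-4 + 3*0²) + 8)² - 716) = 4467/((-1*(-5)*(-4 + 3*0) + 8)² - 716) = 4467/((-1*(-5)*(-4 + 0) + 8)² - 716) = 4467/((-1*(-5)*(-4) + 8)² - 716) = 4467/((-20 + 8)² - 716) = 4467/((-12)² - 716) = 4467/(144 - 716) = 4467/(-572) = 4467*(-1/572) = -4467/572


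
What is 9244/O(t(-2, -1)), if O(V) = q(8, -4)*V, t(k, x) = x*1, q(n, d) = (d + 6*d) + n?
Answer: 2311/5 ≈ 462.20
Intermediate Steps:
q(n, d) = n + 7*d (q(n, d) = 7*d + n = n + 7*d)
t(k, x) = x
O(V) = -20*V (O(V) = (8 + 7*(-4))*V = (8 - 28)*V = -20*V)
9244/O(t(-2, -1)) = 9244/((-20*(-1))) = 9244/20 = 9244*(1/20) = 2311/5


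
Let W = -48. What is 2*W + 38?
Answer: -58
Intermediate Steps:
2*W + 38 = 2*(-48) + 38 = -96 + 38 = -58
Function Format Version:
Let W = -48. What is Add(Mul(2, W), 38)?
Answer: -58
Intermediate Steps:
Add(Mul(2, W), 38) = Add(Mul(2, -48), 38) = Add(-96, 38) = -58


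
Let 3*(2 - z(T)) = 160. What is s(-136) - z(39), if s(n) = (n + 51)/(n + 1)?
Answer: 1403/27 ≈ 51.963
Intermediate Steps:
z(T) = -154/3 (z(T) = 2 - ⅓*160 = 2 - 160/3 = -154/3)
s(n) = (51 + n)/(1 + n)
s(-136) - z(39) = (51 - 136)/(1 - 136) - 1*(-154/3) = -85/(-135) + 154/3 = -1/135*(-85) + 154/3 = 17/27 + 154/3 = 1403/27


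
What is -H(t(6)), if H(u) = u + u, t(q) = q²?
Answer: -72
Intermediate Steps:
H(u) = 2*u
-H(t(6)) = -2*6² = -2*36 = -1*72 = -72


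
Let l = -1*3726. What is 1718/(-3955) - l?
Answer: 14734612/3955 ≈ 3725.6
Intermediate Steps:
l = -3726
1718/(-3955) - l = 1718/(-3955) - 1*(-3726) = 1718*(-1/3955) + 3726 = -1718/3955 + 3726 = 14734612/3955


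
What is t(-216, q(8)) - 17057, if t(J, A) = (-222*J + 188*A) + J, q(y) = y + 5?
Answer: 33123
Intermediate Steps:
q(y) = 5 + y
t(J, A) = -221*J + 188*A
t(-216, q(8)) - 17057 = (-221*(-216) + 188*(5 + 8)) - 17057 = (47736 + 188*13) - 17057 = (47736 + 2444) - 17057 = 50180 - 17057 = 33123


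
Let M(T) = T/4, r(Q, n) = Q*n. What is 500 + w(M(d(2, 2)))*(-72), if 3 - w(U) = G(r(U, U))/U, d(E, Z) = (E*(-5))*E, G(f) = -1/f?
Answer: 35572/125 ≈ 284.58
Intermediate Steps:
d(E, Z) = -5*E² (d(E, Z) = (-5*E)*E = -5*E²)
M(T) = T/4 (M(T) = T*(¼) = T/4)
w(U) = 3 + U⁻³ (w(U) = 3 - (-1/(U*U))/U = 3 - (-1/(U²))/U = 3 - (-1/U²)/U = 3 - (-1)/U³ = 3 + U⁻³)
500 + w(M(d(2, 2)))*(-72) = 500 + (3 + ((-5*2²)/4)⁻³)*(-72) = 500 + (3 + ((-5*4)/4)⁻³)*(-72) = 500 + (3 + ((¼)*(-20))⁻³)*(-72) = 500 + (3 + (-5)⁻³)*(-72) = 500 + (3 - 1/125)*(-72) = 500 + (374/125)*(-72) = 500 - 26928/125 = 35572/125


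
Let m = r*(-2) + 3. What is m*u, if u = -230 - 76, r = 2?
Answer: 306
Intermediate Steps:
m = -1 (m = 2*(-2) + 3 = -4 + 3 = -1)
u = -306
m*u = -1*(-306) = 306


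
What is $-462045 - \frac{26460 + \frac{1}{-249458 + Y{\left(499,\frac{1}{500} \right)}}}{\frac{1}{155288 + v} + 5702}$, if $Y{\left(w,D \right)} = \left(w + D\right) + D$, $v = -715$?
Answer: $- \frac{25346460362927341731305}{54856574148093003} \approx -4.6205 \cdot 10^{5}$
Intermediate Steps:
$Y{\left(w,D \right)} = w + 2 D$ ($Y{\left(w,D \right)} = \left(D + w\right) + D = w + 2 D$)
$-462045 - \frac{26460 + \frac{1}{-249458 + Y{\left(499,\frac{1}{500} \right)}}}{\frac{1}{155288 + v} + 5702} = -462045 - \frac{26460 + \frac{1}{-249458 + \left(499 + \frac{2}{500}\right)}}{\frac{1}{155288 - 715} + 5702} = -462045 - \frac{26460 + \frac{1}{-249458 + \left(499 + 2 \cdot \frac{1}{500}\right)}}{\frac{1}{154573} + 5702} = -462045 - \frac{26460 + \frac{1}{-249458 + \left(499 + \frac{1}{250}\right)}}{\frac{1}{154573} + 5702} = -462045 - \frac{26460 + \frac{1}{-249458 + \frac{124751}{250}}}{\frac{881375247}{154573}} = -462045 - \left(26460 + \frac{1}{- \frac{62239749}{250}}\right) \frac{154573}{881375247} = -462045 - \left(26460 - \frac{250}{62239749}\right) \frac{154573}{881375247} = -462045 - \frac{1646863758290}{62239749} \cdot \frac{154573}{881375247} = -462045 - \frac{254560671710160170}{54856574148093003} = - \frac{25346460362927341731305}{54856574148093003}$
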